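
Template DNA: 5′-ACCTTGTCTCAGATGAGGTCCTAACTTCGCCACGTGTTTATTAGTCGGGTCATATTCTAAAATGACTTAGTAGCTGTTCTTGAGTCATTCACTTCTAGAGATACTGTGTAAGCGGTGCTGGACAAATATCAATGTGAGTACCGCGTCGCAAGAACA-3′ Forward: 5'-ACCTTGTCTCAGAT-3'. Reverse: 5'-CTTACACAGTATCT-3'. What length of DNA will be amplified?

112 bp

The forward primer matches the template at positions 1–14.
Taking the reverse complement of CTTACACAGTATCT gives AGATACTGTGTAAG, found at positions 99–112 on the template; the primer anneals here to the top strand with its 3' end pointing upstream.
Product length = (reverse-primer end) − (forward-primer start) + 1 = 112 − 1 + 1 = 112 bp.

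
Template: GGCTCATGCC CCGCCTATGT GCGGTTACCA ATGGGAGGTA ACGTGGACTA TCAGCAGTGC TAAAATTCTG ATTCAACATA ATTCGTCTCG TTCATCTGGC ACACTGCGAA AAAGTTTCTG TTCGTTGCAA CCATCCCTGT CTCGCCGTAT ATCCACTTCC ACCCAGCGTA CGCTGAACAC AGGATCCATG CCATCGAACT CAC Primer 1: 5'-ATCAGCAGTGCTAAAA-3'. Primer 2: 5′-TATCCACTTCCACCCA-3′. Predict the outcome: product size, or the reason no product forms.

No product — both primers anneal to the same strand and extend in the same direction.

Primer 1 (ATCAGCAGTGCTAAAA) matches the top strand at positions 50–65 (3' end points downstream).
Primer 2 (TATCCACTTCCACCCA) also matches the top strand directly, at positions 150–165 — its reverse complement TGGGTGGAAGTGGATA is not present.
Both primers anneal to the bottom strand with 3' ends pointing the same way, so neither can prime synthesis back toward the other.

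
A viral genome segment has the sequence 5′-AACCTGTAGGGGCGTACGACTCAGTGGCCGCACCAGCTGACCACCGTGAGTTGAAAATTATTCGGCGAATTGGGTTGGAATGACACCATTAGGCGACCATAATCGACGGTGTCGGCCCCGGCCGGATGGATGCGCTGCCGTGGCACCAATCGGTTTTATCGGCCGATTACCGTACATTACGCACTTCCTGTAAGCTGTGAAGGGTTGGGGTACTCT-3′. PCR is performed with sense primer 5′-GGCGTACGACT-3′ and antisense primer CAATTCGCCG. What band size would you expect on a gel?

Scanning the template, GGCGTACGACT occurs at positions 11–21; this primer anneals to the bottom strand there with its 3' end pointing downstream.
Taking the reverse complement of CAATTCGCCG gives CGGCGAATTG, found at positions 63–72 on the template; the primer anneals here to the top strand with its 3' end pointing upstream.
Product length = (reverse-primer end) − (forward-primer start) + 1 = 72 − 11 + 1 = 62 bp.

62 bp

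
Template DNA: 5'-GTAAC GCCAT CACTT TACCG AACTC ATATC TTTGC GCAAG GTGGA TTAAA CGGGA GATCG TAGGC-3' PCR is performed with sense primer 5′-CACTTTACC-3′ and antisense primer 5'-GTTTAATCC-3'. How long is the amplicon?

41 bp

Scanning the template, CACTTTACC occurs at positions 11–19; this primer anneals to the bottom strand there with its 3' end pointing downstream.
Reverse complement of the reverse primer: GGATTAAAC. This occurs on the top strand at positions 43–51.
Product length = (reverse-primer end) − (forward-primer start) + 1 = 51 − 11 + 1 = 41 bp.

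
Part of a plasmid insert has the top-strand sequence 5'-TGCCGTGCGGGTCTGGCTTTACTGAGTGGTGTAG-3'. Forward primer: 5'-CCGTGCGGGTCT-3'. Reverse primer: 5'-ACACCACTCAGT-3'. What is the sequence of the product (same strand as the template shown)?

The forward primer matches the template at positions 3–14.
The reverse primer's reverse complement is ACTGAGTGGTGT, which matches the template at positions 21–32.
The product is the template from position 3 through 32 (30 bp).

5'-CCGTGCGGGTCTGGCTTTACTGAGTGGTGT-3'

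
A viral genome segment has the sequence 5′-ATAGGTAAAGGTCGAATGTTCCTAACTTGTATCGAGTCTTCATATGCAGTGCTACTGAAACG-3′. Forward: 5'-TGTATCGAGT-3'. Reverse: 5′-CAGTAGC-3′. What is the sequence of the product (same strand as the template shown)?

5'-TGTATCGAGTCTTCATATGCAGTGCTACTG-3'

The forward primer matches the template at positions 28–37.
The reverse primer's reverse complement is GCTACTG, which matches the template at positions 51–57.
The product is the template from position 28 through 57 (30 bp).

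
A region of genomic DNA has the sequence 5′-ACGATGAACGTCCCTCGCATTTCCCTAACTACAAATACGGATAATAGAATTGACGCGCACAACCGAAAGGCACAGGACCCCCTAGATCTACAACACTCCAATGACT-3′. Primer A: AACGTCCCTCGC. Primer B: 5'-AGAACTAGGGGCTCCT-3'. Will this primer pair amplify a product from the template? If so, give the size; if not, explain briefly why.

Primer B (AGAACTAGGGGCTCCT) does not match the top strand, and its reverse complement AGGAGCCCCTAGTTCT does not match either.
With no annealing site for primer B, no amplification occurs.

No product — primer B has no binding site in the template.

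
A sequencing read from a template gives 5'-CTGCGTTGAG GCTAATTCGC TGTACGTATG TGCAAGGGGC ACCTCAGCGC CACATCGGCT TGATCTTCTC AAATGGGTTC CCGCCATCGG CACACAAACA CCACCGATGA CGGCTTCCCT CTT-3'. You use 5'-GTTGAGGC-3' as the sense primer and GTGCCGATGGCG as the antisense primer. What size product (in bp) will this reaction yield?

Forward primer GTTGAGGC is found on the top strand at positions 5–12.
Reverse complement of the reverse primer: CGCCATCGGCAC. This occurs on the top strand at positions 82–93.
The product runs from position 5 to position 93, so its length is 93 − 5 + 1 = 89 bp.

89 bp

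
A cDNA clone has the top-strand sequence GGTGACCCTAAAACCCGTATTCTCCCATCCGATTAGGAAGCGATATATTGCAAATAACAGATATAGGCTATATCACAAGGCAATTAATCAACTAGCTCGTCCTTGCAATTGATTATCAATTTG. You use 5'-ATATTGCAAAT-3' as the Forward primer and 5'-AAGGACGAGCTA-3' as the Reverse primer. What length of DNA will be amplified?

Forward primer ATATTGCAAAT is found on the top strand at positions 45–55.
Reverse complement of the reverse primer: TAGCTCGTCCTT. This occurs on the top strand at positions 93–104.
Amplicon spans positions 45–104: 60 bp.

60 bp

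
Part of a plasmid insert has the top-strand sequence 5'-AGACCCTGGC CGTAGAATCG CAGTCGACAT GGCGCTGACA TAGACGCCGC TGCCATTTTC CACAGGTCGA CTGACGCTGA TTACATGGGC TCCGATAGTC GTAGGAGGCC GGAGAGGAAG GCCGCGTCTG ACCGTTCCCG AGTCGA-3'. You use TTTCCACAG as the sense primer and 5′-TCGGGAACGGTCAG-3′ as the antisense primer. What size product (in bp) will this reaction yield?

Scanning the template, TTTCCACAG occurs at positions 57–65; this primer anneals to the bottom strand there with its 3' end pointing downstream.
Reverse complement of the reverse primer: CTGACCGTTCCCGA. This occurs on the top strand at positions 128–141.
Amplicon spans positions 57–141: 85 bp.

85 bp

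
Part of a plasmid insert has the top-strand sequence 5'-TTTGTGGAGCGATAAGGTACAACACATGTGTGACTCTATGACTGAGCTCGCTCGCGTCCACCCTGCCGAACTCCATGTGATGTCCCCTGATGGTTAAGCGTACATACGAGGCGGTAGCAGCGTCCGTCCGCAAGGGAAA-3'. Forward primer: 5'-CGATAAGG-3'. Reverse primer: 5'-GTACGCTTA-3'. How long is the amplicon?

The forward primer matches the template at positions 10–17.
Reverse complement of the reverse primer: TAAGCGTAC. This occurs on the top strand at positions 95–103.
Amplicon spans positions 10–103: 94 bp.

94 bp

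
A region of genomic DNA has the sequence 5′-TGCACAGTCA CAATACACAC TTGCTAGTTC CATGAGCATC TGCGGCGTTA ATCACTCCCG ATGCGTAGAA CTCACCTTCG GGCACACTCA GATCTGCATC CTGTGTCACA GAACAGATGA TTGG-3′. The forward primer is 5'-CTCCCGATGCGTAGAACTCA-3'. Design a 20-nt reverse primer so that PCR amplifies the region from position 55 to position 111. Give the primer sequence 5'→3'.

5'-CTGTGACACAGGATGCAGAT-3'

The product's 3' end on the top strand is position 111.
The reverse primer anneals to the top strand over positions 92–111, i.e. to ATCTGCATCCTGTGTCACAG.
Its sequence written 5'→3' is the reverse complement: CTGTGACACAGGATGCAGAT.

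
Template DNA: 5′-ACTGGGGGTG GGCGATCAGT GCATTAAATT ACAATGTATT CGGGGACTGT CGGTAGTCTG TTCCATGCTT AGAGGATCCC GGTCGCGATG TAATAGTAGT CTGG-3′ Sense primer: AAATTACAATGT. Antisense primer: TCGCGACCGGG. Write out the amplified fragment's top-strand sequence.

The forward primer matches the template at positions 26–37.
The reverse primer's reverse complement is CCCGGTCGCGA, which matches the template at positions 78–88.
The product is the template from position 26 through 88 (63 bp).

5'-AAATTACAATGTATTCGGGGACTGTCGGTAGTCTGTTCCATGCTTAGAGGATCCCGGTCGCGA-3'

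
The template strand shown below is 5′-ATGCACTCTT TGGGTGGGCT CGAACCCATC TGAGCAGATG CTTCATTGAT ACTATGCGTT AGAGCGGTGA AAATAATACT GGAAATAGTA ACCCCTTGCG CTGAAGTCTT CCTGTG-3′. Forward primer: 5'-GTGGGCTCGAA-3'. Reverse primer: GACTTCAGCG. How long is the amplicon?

The forward primer matches the template at positions 14–24.
Reverse complement of the reverse primer: CGCTGAAGTC. This occurs on the top strand at positions 99–108.
The product runs from position 14 to position 108, so its length is 108 − 14 + 1 = 95 bp.

95 bp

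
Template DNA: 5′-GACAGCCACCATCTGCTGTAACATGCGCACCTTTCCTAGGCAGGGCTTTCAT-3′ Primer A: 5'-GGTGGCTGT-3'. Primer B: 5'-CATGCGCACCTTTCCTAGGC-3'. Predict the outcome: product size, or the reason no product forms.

No product — the primers' 3' ends point away from each other.

Primer A (GGTGGCTGT) has reverse complement ACAGCCACC, which matches the top strand at positions 2–10; primer A anneals to the top strand there with its 3' end pointing upstream toward position 2.
Primer B (CATGCGCACCTTTCCTAGGC) matches the top strand directly at positions 22–41; it anneals to the bottom strand with its 3' end pointing downstream toward position 41.
The 3' ends diverge (primer A extends toward position 1, primer B toward position 52), so the primers never converge on a shared product.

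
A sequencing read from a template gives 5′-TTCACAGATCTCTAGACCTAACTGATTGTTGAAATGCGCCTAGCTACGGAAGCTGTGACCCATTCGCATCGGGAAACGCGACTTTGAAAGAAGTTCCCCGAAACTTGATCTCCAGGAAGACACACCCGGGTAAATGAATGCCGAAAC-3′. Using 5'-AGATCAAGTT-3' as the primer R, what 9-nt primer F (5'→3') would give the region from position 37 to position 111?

5'-CGCCTAGCT-3'

The reverse primer's reverse complement AACTTGATCT matches the template at positions 102–111; the product starts at position 37.
The forward primer is identical to the top strand over positions 37–45: CGCCTAGCT.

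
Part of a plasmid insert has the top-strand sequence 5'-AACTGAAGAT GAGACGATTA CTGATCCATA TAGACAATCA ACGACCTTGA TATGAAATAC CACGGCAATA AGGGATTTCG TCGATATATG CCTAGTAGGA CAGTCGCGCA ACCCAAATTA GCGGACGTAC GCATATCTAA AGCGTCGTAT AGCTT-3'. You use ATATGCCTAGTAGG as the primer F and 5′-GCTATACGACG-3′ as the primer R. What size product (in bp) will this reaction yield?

68 bp

Forward primer ATATGCCTAGTAGG is found on the top strand at positions 86–99.
Reverse complement of the reverse primer: CGTCGTATAGC. This occurs on the top strand at positions 143–153.
Product length = (reverse-primer end) − (forward-primer start) + 1 = 153 − 86 + 1 = 68 bp.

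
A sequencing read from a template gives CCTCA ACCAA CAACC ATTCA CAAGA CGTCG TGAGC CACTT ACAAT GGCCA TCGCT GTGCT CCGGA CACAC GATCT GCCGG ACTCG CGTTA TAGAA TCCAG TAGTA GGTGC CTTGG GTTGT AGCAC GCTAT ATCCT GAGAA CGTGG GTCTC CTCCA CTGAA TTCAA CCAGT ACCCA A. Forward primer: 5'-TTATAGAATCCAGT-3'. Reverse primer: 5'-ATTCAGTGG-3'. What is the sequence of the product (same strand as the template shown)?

Scanning the template, TTATAGAATCCAGT occurs at positions 88–101; this primer anneals to the bottom strand there with its 3' end pointing downstream.
Taking the reverse complement of ATTCAGTGG gives CCACTGAAT, found at positions 153–161 on the template; the primer anneals here to the top strand with its 3' end pointing upstream.
The product is the template from position 88 through 161 (74 bp).

5'-TTATAGAATCCAGTAGTAGGTGCCTTGGGTTGTAGCACGCTATATCCTGAGAACGTGGGTCTCCTCCACTGAAT-3'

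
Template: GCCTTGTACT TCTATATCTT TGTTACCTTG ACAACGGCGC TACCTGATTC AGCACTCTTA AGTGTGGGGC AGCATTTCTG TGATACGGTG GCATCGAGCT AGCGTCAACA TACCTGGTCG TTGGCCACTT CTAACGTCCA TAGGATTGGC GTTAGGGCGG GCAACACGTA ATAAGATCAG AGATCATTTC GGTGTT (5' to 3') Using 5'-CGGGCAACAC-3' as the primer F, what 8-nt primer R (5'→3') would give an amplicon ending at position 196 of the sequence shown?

5'-AACACCGA-3'

The forward primer binds at positions 158–167; the product's 3' end on the top strand is position 196.
The reverse primer anneals to the top strand over positions 189–196, i.e. to TCGGTGTT.
Its sequence written 5'→3' is the reverse complement: AACACCGA.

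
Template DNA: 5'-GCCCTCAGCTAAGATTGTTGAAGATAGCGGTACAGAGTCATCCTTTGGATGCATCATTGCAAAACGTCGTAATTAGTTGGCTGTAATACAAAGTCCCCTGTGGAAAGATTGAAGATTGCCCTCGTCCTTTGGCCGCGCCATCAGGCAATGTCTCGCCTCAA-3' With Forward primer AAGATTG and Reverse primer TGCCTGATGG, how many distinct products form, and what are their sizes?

Three products: 137 bp, 43 bp, 36 bp

The forward primer AAGATTG matches the top strand at positions 11–17, 105–111, 112–118.
The reverse primer's reverse complement is CCATCAGGCA, matching at positions 138–147.
Each forward site pairs with the reverse site to give a product ending at position 147: sizes 137, 43, 36 bp.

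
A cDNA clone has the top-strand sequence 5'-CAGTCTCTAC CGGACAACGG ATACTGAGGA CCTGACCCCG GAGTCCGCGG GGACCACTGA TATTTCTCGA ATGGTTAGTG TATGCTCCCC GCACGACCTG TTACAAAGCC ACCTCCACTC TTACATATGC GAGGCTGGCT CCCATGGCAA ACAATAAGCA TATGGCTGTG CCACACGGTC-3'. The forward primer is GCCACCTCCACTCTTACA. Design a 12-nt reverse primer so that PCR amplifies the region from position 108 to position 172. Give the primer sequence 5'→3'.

5'-GGCACAGCCATA-3'

The product's 3' end on the top strand is position 172.
The reverse primer anneals to the top strand over positions 161–172, i.e. to TATGGCTGTGCC.
Its sequence written 5'→3' is the reverse complement: GGCACAGCCATA.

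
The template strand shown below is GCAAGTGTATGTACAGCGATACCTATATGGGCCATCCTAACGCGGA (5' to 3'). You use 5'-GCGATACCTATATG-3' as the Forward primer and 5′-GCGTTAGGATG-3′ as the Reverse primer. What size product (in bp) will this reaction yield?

28 bp

The forward primer matches the template at positions 16–29.
Reverse complement of the reverse primer: CATCCTAACGC. This occurs on the top strand at positions 33–43.
Amplicon spans positions 16–43: 28 bp.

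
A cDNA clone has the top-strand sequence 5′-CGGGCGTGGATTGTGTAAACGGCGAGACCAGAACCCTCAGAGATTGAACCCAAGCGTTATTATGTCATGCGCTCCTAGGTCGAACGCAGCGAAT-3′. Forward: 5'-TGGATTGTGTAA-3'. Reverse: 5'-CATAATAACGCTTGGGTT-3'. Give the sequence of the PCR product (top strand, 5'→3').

5'-TGGATTGTGTAAACGGCGAGACCAGAACCCTCAGAGATTGAACCCAAGCGTTATTATG-3'

Scanning the template, TGGATTGTGTAA occurs at positions 7–18; this primer anneals to the bottom strand there with its 3' end pointing downstream.
Taking the reverse complement of CATAATAACGCTTGGGTT gives AACCCAAGCGTTATTATG, found at positions 47–64 on the template; the primer anneals here to the top strand with its 3' end pointing upstream.
The product is the template from position 7 through 64 (58 bp).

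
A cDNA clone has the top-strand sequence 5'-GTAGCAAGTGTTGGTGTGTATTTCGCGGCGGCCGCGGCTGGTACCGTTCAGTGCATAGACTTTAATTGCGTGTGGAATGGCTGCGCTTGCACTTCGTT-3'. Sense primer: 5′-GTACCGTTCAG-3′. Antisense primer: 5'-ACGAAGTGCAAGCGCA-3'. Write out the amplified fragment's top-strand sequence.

5'-GTACCGTTCAGTGCATAGACTTTAATTGCGTGTGGAATGGCTGCGCTTGCACTTCGT-3'

The forward primer matches the template at positions 41–51.
The reverse primer's reverse complement is TGCGCTTGCACTTCGT, which matches the template at positions 82–97.
The product is the template from position 41 through 97 (57 bp).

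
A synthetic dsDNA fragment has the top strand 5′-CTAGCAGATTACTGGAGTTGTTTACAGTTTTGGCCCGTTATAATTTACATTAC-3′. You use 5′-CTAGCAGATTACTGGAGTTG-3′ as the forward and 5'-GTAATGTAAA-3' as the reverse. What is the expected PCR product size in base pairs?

53 bp

Scanning the template, CTAGCAGATTACTGGAGTTG occurs at positions 1–20; this primer anneals to the bottom strand there with its 3' end pointing downstream.
Reverse complement of the reverse primer: TTTACATTAC. This occurs on the top strand at positions 44–53.
The product runs from position 1 to position 53, so its length is 53 − 1 + 1 = 53 bp.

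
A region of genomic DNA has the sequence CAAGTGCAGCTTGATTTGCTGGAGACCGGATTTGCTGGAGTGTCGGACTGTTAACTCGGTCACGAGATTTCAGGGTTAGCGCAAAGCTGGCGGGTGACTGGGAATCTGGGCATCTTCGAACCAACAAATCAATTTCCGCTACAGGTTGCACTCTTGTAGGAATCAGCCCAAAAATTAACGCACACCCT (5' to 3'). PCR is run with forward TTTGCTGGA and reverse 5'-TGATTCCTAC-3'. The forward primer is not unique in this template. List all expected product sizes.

The forward primer TTTGCTGGA matches the top strand at positions 15–23, 31–39.
The reverse primer's reverse complement is GTAGGAATCA, matching at positions 156–165.
Each forward site pairs with the reverse site to give a product ending at position 165: sizes 151, 135 bp.

151 bp, 135 bp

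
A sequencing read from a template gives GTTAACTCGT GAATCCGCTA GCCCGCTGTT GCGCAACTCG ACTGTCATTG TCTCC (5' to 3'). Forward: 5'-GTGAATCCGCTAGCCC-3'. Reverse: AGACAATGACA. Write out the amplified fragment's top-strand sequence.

5'-GTGAATCCGCTAGCCCGCTGTTGCGCAACTCGACTGTCATTGTCT-3'

Forward primer GTGAATCCGCTAGCCC is found on the top strand at positions 9–24.
Taking the reverse complement of AGACAATGACA gives TGTCATTGTCT, found at positions 43–53 on the template; the primer anneals here to the top strand with its 3' end pointing upstream.
The product is the template from position 9 through 53 (45 bp).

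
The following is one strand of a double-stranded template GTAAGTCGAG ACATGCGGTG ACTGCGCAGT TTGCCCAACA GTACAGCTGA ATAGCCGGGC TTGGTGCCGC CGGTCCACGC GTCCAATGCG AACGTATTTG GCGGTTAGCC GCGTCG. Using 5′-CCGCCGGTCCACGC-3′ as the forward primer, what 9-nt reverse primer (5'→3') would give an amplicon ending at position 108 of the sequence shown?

The forward primer binds at positions 67–80; the product's 3' end on the top strand is position 108.
The reverse primer anneals to the top strand over positions 100–108, i.e. to GGCGGTTAG.
Its sequence written 5'→3' is the reverse complement: CTAACCGCC.

5'-CTAACCGCC-3'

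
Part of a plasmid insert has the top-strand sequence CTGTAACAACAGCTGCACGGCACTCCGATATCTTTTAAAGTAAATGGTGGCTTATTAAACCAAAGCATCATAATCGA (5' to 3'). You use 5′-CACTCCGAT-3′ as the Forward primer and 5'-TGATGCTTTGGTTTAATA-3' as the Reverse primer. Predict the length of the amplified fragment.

50 bp

Forward primer CACTCCGAT is found on the top strand at positions 21–29.
The reverse primer's reverse complement is TATTAAACCAAAGCATCA, which matches the template at positions 53–70.
Product length = (reverse-primer end) − (forward-primer start) + 1 = 70 − 21 + 1 = 50 bp.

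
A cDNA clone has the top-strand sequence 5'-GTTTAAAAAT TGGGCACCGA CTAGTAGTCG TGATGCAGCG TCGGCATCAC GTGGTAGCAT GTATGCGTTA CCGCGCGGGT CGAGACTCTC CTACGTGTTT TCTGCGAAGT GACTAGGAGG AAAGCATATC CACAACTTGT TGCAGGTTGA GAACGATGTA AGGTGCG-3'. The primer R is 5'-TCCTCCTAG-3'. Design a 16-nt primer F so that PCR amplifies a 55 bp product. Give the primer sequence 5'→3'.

5'-GTTACCGCGCGGGTCG-3'

The reverse primer's reverse complement CTAGGAGGA matches the template at positions 113–121, so the product ends at position 121.
A 55 bp product then starts at position 121 − 55 + 1 = 67.
The forward primer is identical to the top strand there: GTTACCGCGCGGGTCG.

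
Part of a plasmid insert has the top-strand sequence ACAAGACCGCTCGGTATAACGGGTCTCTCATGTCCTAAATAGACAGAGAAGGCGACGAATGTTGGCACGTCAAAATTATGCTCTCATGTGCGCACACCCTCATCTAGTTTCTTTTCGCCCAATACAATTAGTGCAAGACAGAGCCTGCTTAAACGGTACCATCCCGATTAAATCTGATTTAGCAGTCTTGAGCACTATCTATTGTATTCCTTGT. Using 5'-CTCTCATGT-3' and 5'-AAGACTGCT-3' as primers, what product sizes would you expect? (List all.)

165 bp, 109 bp

The forward primer CTCTCATGT matches the top strand at positions 25–33, 81–89.
The reverse primer's reverse complement is AGCAGTCTT, matching at positions 181–189.
Each forward site pairs with the reverse site to give a product ending at position 189: sizes 165, 109 bp.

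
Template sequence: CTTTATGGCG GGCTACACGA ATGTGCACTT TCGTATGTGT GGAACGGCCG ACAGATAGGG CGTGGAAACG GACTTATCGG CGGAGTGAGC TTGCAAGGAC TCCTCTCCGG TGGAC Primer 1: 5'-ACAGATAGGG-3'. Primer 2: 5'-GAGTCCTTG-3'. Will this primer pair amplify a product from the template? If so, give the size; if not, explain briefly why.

Yes — a 52 bp product.

Primer 1 (ACAGATAGGG) matches the top strand at positions 51–60; it acts as a forward primer.
Primer 2's reverse complement is CAAGGACTC, matching the top strand at positions 94–102; it acts as a reverse primer.
The 3' ends face each other across positions 51–102, giving a 52 bp product.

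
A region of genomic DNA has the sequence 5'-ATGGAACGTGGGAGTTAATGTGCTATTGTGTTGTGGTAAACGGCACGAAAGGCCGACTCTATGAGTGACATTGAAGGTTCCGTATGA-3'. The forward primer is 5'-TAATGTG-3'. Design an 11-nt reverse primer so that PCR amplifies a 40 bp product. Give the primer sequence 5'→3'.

The forward primer binds at positions 16–22, so a 40 bp product ends at position 16 + 40 − 1 = 55.
The reverse primer anneals to the top strand over positions 45–55, i.e. to ACGAAAGGCCG.
Its sequence written 5'→3' is the reverse complement: CGGCCTTTCGT.

5'-CGGCCTTTCGT-3'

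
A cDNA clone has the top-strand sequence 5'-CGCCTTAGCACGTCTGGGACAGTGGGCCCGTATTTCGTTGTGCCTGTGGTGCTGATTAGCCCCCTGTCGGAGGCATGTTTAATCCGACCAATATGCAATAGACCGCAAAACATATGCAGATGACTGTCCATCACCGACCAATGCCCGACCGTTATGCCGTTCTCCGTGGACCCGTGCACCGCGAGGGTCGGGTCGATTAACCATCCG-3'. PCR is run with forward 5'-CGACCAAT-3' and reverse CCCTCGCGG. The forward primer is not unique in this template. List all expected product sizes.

The forward primer CGACCAAT matches the top strand at positions 85–92, 135–142.
The reverse primer's reverse complement is CCGCGAGGG, matching at positions 179–187.
Each forward site pairs with the reverse site to give a product ending at position 187: sizes 103, 53 bp.

103 bp, 53 bp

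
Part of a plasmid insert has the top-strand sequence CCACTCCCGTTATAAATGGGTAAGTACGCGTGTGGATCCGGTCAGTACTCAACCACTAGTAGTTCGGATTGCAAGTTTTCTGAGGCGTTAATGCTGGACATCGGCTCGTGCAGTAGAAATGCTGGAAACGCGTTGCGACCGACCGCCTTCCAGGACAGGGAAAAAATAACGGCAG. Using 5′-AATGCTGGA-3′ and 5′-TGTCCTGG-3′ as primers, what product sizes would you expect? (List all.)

The forward primer AATGCTGGA matches the top strand at positions 90–98, 118–126.
The reverse primer's reverse complement is CCAGGACA, matching at positions 150–157.
Each forward site pairs with the reverse site to give a product ending at position 157: sizes 68, 40 bp.

68 bp, 40 bp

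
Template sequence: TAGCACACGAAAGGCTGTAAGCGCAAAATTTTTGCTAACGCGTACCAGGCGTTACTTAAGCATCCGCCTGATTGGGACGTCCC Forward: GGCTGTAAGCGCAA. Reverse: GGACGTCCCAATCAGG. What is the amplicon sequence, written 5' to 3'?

5'-GGCTGTAAGCGCAAAATTTTTGCTAACGCGTACCAGGCGTTACTTAAGCATCCGCCTGATTGGGACGTCC-3'

Forward primer GGCTGTAAGCGCAA is found on the top strand at positions 13–26.
Reverse complement of the reverse primer: CCTGATTGGGACGTCC. This occurs on the top strand at positions 67–82.
The product is the template from position 13 through 82 (70 bp).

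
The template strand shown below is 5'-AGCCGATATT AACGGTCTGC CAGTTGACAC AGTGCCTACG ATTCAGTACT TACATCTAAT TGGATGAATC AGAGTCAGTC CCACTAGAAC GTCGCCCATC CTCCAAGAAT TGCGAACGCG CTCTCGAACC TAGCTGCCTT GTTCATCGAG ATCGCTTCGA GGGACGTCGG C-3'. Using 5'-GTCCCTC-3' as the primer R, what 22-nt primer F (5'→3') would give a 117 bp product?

5'-CTTACATCTAATTGGATGAATC-3'

The reverse primer's reverse complement GAGGGAC matches the template at positions 159–165, so the product ends at position 165.
A 117 bp product then starts at position 165 − 117 + 1 = 49.
The forward primer is identical to the top strand there: CTTACATCTAATTGGATGAATC.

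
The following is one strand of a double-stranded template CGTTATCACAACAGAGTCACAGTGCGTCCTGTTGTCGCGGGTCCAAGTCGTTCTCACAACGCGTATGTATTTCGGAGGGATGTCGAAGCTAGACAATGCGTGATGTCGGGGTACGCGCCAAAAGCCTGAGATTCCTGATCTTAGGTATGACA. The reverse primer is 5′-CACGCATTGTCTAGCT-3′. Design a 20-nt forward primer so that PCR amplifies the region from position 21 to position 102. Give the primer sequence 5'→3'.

The reverse primer's reverse complement AGCTAGACAATGCGTG matches the template at positions 87–102; the product starts at position 21.
The forward primer is identical to the top strand over positions 21–40: AGTGCGTCCTGTTGTCGCGG.

5'-AGTGCGTCCTGTTGTCGCGG-3'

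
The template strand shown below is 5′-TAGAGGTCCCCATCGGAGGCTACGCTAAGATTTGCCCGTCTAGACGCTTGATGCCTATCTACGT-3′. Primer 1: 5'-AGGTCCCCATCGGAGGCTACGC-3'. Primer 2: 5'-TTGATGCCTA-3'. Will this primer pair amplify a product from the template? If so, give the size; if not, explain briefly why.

No product — both primers anneal to the same strand and extend in the same direction.

Primer 1 (AGGTCCCCATCGGAGGCTACGC) matches the top strand at positions 4–25 (3' end points downstream).
Primer 2 (TTGATGCCTA) also matches the top strand directly, at positions 48–57 — its reverse complement TAGGCATCAA is not present.
Both primers anneal to the bottom strand with 3' ends pointing the same way, so neither can prime synthesis back toward the other.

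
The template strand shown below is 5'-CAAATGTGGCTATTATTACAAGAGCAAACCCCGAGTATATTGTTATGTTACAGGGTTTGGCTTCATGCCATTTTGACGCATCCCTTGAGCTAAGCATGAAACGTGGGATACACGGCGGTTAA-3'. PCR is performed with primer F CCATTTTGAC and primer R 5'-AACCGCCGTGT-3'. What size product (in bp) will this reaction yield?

53 bp

The forward primer matches the template at positions 68–77.
The reverse primer's reverse complement is ACACGGCGGTT, which matches the template at positions 110–120.
The product runs from position 68 to position 120, so its length is 120 − 68 + 1 = 53 bp.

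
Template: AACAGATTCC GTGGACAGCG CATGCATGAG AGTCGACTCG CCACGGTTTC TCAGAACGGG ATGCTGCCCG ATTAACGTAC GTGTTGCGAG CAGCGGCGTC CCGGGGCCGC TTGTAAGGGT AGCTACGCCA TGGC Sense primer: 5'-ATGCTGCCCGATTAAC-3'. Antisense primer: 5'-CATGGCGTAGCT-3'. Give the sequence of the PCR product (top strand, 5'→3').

Scanning the template, ATGCTGCCCGATTAAC occurs at positions 61–76; this primer anneals to the bottom strand there with its 3' end pointing downstream.
Reverse complement of the reverse primer: AGCTACGCCATG. This occurs on the top strand at positions 121–132.
The product is the template from position 61 through 132 (72 bp).

5'-ATGCTGCCCGATTAACGTACGTGTTGCGAGCAGCGGCGTCCCGGGGCCGCTTGTAAGGGTAGCTACGCCATG-3'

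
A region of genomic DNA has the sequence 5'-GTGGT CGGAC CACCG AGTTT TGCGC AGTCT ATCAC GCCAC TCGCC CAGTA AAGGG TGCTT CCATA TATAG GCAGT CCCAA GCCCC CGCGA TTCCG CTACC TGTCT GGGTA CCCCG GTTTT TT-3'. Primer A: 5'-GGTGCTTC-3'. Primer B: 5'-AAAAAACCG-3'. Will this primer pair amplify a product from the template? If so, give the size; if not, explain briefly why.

Primer A (GGTGCTTC) matches the top strand at positions 54–61; it acts as a forward primer.
Primer B's reverse complement is CGGTTTTTT, matching the top strand at positions 114–122; it acts as a reverse primer.
The 3' ends face each other across positions 54–122, giving a 69 bp product.

Yes — a 69 bp product.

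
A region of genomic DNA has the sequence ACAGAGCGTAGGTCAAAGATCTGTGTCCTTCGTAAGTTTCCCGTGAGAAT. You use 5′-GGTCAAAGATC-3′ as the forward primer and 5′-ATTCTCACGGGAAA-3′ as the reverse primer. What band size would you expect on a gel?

Forward primer GGTCAAAGATC is found on the top strand at positions 11–21.
The reverse primer's reverse complement is TTTCCCGTGAGAAT, which matches the template at positions 37–50.
The product runs from position 11 to position 50, so its length is 50 − 11 + 1 = 40 bp.

40 bp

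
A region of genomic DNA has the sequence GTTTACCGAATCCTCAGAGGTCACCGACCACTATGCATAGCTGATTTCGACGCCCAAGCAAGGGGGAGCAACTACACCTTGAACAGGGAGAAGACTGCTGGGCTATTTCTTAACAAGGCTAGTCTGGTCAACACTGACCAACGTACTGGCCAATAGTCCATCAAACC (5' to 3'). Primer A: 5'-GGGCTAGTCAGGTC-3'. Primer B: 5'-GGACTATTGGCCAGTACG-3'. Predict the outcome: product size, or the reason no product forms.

Primer A (GGGCTAGTCAGGTC) does not match the top strand, and its reverse complement GACCTGACTAGCCC does not match either.
With no annealing site for primer A, no amplification occurs.

No product — primer A has no binding site in the template.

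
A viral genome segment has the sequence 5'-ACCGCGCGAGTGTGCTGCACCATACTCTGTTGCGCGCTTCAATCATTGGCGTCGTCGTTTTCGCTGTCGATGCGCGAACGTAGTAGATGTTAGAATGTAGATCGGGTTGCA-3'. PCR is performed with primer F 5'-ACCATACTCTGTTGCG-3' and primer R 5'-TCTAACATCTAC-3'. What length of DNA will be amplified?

76 bp

Forward primer ACCATACTCTGTTGCG is found on the top strand at positions 19–34.
Reverse complement of the reverse primer: GTAGATGTTAGA. This occurs on the top strand at positions 83–94.
Amplicon spans positions 19–94: 76 bp.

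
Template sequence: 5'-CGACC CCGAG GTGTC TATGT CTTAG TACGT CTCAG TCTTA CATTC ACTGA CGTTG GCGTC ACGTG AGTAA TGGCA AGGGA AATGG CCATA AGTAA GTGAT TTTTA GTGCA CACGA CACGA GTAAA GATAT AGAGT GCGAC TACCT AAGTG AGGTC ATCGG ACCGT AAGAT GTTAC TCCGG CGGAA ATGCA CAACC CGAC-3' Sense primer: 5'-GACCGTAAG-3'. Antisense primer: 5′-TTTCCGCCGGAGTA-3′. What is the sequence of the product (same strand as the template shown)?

Scanning the template, GACCGTAAG occurs at positions 160–168; this primer anneals to the bottom strand there with its 3' end pointing downstream.
Reverse complement of the reverse primer: TACTCCGGCGGAAA. This occurs on the top strand at positions 173–186.
The product is the template from position 160 through 186 (27 bp).

5'-GACCGTAAGATGTTACTCCGGCGGAAA-3'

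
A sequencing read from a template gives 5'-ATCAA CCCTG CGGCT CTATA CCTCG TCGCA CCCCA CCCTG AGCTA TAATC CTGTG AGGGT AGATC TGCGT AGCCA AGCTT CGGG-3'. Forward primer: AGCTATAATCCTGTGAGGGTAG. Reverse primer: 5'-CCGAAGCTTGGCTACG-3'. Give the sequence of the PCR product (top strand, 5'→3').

Forward primer AGCTATAATCCTGTGAGGGTAG is found on the top strand at positions 41–62.
Taking the reverse complement of CCGAAGCTTGGCTACG gives CGTAGCCAAGCTTCGG, found at positions 68–83 on the template; the primer anneals here to the top strand with its 3' end pointing upstream.
The product is the template from position 41 through 83 (43 bp).

5'-AGCTATAATCCTGTGAGGGTAGATCTGCGTAGCCAAGCTTCGG-3'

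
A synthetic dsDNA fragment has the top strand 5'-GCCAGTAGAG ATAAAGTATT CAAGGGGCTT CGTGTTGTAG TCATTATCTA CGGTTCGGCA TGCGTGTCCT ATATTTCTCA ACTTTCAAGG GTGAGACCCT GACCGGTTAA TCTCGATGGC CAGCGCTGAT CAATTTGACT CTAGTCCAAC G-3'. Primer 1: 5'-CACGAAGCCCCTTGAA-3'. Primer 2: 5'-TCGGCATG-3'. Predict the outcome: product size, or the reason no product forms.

No product — the primers' 3' ends point away from each other.

Primer 1 (CACGAAGCCCCTTGAA) has reverse complement TTCAAGGGGCTTCGTG, which matches the top strand at positions 19–34; primer 1 anneals to the top strand there with its 3' end pointing upstream toward position 19.
Primer 2 (TCGGCATG) matches the top strand directly at positions 55–62; it anneals to the bottom strand with its 3' end pointing downstream toward position 62.
The 3' ends diverge (primer 1 extends toward position 1, primer 2 toward position 151), so the primers never converge on a shared product.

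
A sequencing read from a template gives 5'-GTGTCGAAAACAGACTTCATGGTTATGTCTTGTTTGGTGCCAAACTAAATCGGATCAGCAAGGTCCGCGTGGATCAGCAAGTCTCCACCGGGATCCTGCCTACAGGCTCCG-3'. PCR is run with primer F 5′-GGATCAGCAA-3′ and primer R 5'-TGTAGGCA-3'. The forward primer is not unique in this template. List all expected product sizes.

The forward primer GGATCAGCAA matches the top strand at positions 52–61, 71–80.
The reverse primer's reverse complement is TGCCTACA, matching at positions 97–104.
Each forward site pairs with the reverse site to give a product ending at position 104: sizes 53, 34 bp.

53 bp, 34 bp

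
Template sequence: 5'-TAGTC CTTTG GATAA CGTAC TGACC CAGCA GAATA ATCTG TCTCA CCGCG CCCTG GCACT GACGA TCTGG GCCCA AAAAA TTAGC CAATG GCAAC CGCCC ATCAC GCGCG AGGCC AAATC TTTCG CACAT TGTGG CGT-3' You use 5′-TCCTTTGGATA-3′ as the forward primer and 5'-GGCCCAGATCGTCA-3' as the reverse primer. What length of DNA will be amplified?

70 bp

The forward primer matches the template at positions 4–14.
Reverse complement of the reverse primer: TGACGATCTGGGCC. This occurs on the top strand at positions 60–73.
Amplicon spans positions 4–73: 70 bp.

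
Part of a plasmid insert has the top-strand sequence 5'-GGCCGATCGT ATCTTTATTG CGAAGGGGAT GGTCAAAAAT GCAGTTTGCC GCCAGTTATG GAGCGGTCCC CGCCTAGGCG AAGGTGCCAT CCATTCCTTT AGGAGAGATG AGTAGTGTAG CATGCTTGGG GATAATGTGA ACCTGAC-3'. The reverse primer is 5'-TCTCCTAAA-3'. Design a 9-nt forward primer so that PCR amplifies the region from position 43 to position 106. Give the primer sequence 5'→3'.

5'-AGTTTGCCG-3'

The reverse primer's reverse complement TTTAGGAGA matches the template at positions 98–106; the product starts at position 43.
The forward primer is identical to the top strand over positions 43–51: AGTTTGCCG.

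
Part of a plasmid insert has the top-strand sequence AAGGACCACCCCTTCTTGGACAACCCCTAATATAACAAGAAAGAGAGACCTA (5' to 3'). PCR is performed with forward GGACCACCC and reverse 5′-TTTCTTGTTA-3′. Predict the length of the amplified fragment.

Forward primer GGACCACCC is found on the top strand at positions 3–11.
Reverse complement of the reverse primer: TAACAAGAAA. This occurs on the top strand at positions 33–42.
Amplicon spans positions 3–42: 40 bp.

40 bp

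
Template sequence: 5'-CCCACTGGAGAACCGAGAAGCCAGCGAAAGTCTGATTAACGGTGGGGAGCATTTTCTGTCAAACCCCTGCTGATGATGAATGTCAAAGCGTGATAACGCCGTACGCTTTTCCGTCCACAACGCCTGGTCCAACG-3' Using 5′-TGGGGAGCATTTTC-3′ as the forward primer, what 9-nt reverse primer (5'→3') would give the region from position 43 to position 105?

The product's 3' end on the top strand is position 105.
The reverse primer anneals to the top strand over positions 97–105, i.e. to CGCCGTACG.
Its sequence written 5'→3' is the reverse complement: CGTACGGCG.

5'-CGTACGGCG-3'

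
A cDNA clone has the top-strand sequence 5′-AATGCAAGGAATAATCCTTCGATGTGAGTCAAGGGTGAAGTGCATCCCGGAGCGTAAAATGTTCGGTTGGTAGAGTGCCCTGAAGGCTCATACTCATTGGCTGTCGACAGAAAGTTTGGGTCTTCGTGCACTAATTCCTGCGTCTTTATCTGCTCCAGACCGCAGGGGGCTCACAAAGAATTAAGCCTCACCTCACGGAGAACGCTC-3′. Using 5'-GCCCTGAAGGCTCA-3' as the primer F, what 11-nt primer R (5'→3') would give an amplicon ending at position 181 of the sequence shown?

5'-ATTCTTTGTGA-3'

The forward primer binds at positions 77–90; the product's 3' end on the top strand is position 181.
The reverse primer anneals to the top strand over positions 171–181, i.e. to TCACAAAGAAT.
Its sequence written 5'→3' is the reverse complement: ATTCTTTGTGA.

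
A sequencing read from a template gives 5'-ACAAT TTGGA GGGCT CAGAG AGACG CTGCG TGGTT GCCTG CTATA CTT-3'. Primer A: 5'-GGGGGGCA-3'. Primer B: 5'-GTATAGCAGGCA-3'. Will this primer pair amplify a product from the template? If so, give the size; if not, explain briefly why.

Primer A (GGGGGGCA) does not match the top strand, and its reverse complement TGCCCCCC does not match either.
With no annealing site for primer A, no amplification occurs.

No product — primer A has no binding site in the template.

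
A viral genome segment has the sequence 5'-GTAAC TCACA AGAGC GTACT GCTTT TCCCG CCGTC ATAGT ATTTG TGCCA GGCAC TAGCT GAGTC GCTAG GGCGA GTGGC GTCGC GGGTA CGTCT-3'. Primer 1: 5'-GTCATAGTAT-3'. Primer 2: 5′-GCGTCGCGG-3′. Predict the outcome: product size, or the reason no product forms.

No product — both primers anneal to the same strand and extend in the same direction.

Primer 1 (GTCATAGTAT) matches the top strand at positions 33–42 (3' end points downstream).
Primer 2 (GCGTCGCGG) also matches the top strand directly, at positions 79–87 — its reverse complement CCGCGACGC is not present.
Both primers anneal to the bottom strand with 3' ends pointing the same way, so neither can prime synthesis back toward the other.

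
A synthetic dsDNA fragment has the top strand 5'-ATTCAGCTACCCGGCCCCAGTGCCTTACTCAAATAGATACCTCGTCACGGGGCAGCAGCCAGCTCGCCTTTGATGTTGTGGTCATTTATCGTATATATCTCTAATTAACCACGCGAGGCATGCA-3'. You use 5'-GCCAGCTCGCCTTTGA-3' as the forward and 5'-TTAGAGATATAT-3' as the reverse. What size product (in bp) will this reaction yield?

47 bp

Scanning the template, GCCAGCTCGCCTTTGA occurs at positions 58–73; this primer anneals to the bottom strand there with its 3' end pointing downstream.
Taking the reverse complement of TTAGAGATATAT gives ATATATCTCTAA, found at positions 93–104 on the template; the primer anneals here to the top strand with its 3' end pointing upstream.
The product runs from position 58 to position 104, so its length is 104 − 58 + 1 = 47 bp.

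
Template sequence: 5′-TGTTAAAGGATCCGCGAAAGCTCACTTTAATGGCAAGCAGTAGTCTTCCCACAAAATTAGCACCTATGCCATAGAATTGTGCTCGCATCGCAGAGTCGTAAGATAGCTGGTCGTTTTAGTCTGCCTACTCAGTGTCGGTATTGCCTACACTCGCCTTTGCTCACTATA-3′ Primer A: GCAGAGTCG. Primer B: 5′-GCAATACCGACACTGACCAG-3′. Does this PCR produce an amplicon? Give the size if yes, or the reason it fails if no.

No product — primer B has no binding site in the template.

Primer B (GCAATACCGACACTGACCAG) does not match the top strand, and its reverse complement CTGGTCAGTGTCGGTATTGC does not match either.
With no annealing site for primer B, no amplification occurs.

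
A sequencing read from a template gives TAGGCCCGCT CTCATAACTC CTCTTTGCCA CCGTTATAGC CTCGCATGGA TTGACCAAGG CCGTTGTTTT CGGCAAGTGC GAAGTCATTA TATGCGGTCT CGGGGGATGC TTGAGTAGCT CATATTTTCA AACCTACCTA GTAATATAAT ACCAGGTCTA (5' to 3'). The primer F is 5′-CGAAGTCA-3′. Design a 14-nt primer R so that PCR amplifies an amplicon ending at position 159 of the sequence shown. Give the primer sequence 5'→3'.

5'-AGACCTGGTATTAT-3'

The forward primer binds at positions 80–87; the product's 3' end on the top strand is position 159.
The reverse primer anneals to the top strand over positions 146–159, i.e. to ATAATACCAGGTCT.
Its sequence written 5'→3' is the reverse complement: AGACCTGGTATTAT.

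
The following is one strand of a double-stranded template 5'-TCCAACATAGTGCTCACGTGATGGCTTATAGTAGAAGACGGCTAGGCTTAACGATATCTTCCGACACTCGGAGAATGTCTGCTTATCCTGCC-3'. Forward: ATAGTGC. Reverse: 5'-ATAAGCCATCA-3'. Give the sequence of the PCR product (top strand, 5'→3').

The forward primer matches the template at positions 7–13.
The reverse primer's reverse complement is TGATGGCTTAT, which matches the template at positions 19–29.
The product is the template from position 7 through 29 (23 bp).

5'-ATAGTGCTCACGTGATGGCTTAT-3'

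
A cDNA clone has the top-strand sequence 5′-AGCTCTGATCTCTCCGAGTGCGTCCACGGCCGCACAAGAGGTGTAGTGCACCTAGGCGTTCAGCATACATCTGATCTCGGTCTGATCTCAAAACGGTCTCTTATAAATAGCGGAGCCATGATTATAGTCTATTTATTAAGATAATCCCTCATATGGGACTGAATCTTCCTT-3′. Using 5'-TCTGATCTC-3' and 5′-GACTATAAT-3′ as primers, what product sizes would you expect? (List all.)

The forward primer TCTGATCTC matches the top strand at positions 4–12, 70–78, 81–89.
The reverse primer's reverse complement is ATTATAGTC, matching at positions 121–129.
Each forward site pairs with the reverse site to give a product ending at position 129: sizes 126, 60, 49 bp.

126 bp, 60 bp, 49 bp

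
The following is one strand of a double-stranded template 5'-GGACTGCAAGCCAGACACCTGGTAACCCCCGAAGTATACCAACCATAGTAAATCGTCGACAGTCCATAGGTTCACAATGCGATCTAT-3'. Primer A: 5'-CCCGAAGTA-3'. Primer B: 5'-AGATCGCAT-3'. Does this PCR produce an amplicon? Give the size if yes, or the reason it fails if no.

Primer A (CCCGAAGTA) matches the top strand at positions 28–36; it acts as a forward primer.
Primer B's reverse complement is ATGCGATCT, matching the top strand at positions 77–85; it acts as a reverse primer.
The 3' ends face each other across positions 28–85, giving a 58 bp product.

Yes — a 58 bp product.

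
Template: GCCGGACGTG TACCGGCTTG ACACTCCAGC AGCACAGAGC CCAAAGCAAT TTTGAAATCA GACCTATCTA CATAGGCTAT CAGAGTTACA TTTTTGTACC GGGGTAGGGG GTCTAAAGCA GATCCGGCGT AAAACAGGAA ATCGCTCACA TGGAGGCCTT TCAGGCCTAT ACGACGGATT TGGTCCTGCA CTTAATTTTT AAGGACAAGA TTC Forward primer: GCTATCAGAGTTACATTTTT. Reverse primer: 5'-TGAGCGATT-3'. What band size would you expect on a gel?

73 bp

The forward primer matches the template at positions 76–95.
The reverse primer's reverse complement is AATCGCTCA, which matches the template at positions 140–148.
The product runs from position 76 to position 148, so its length is 148 − 76 + 1 = 73 bp.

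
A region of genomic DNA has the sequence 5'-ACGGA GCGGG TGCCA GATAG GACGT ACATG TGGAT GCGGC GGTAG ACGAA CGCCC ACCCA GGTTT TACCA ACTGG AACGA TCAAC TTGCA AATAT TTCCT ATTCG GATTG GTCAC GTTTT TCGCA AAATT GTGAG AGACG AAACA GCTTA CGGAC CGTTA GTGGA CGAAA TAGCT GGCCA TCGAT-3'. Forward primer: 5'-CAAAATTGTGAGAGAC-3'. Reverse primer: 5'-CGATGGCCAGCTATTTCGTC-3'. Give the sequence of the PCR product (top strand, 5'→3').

5'-CAAAATTGTGAGAGACGAAACAGCTTACGGACCGTTAGTGGACGAAATAGCTGGCCATCG-3'

Forward primer CAAAATTGTGAGAGAC is found on the top strand at positions 124–139.
Reverse complement of the reverse primer: GACGAAATAGCTGGCCATCG. This occurs on the top strand at positions 164–183.
The product is the template from position 124 through 183 (60 bp).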